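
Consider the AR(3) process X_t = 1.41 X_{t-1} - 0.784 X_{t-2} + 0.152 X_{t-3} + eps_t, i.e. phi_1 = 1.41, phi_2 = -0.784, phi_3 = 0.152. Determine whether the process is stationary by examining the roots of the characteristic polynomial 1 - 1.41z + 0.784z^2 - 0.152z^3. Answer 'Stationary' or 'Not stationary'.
\text{Stationary}

The AR(p) characteristic polynomial is P(z) = 1 - 1.41z + 0.784z^2 - 0.152z^3.
Stationarity requires all roots to lie outside the unit circle, i.e. |z| > 1 for every root.
Degree 3: look for a simple real root z0 first, then factor out (1 - z/z0) and solve the remaining quadratic.
Testing z0 = 2.5: P(2.5) = 1 + (-1.41)(2.5) + (0.784)(2.5)^2 + (-0.152)(2.5)^3
  = 1 + (-3.525) + (4.9) + (-2.375) = 0.  So z_0 = 2.5 is a root, |z_0| = 2.5.
Divide out the factor (1 - 0.4 z) = (1 - z/z0) (since 1/z0 = 0.4):
  P(z) = (1 - 0.4 z)(1 + (-1.01) z + (0.38) z^2)
  [check: z-coef -1.01 - (0.4) = -1.41; z^2-coef 0.38 - (0.4)(-1.01) = 0.784; z^3-coef -(0.4)(0.38) = -0.152.]
Remaining roots from the quadratic factor 1 + (-1.01) z + (0.38) z^2:
  Set 1 + (-1.01) z + (0.38) z^2 = 0, i.e. a z^2 + b z + c = 0 with a = 0.38, b = -1.01, c = 1.
  Discriminant D = b^2 - 4ac = (-1.01)^2 - 4*(0.38)*1 = 1.0201 - (1.52) = -0.4999.
  D < 0, so the roots are the complex-conjugate pair z = (-b +/- i sqrt(-D)) / (2a) = 1.3289 +/- 0.9303i.
  For a conjugate pair |z|^2 = z * conj(z) = (product of roots) = c/a = 1/(0.38) = 2.631579, so |z| = sqrt(2.631579) = 1.6222 for both roots.
Moduli of all roots: 2.5000, 1.6222, 1.6222.
All moduli strictly greater than 1? Yes.
Verdict: Stationary.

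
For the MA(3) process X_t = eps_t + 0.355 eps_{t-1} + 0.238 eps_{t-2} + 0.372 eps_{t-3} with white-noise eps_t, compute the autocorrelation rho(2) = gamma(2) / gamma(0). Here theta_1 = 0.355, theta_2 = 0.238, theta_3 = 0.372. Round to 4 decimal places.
\rho(2) = 0.2801

For an MA(q) process with theta_0 = 1, the autocovariance is
  gamma(k) = sigma^2 * sum_{i=0..q-k} theta_i * theta_{i+k},
and rho(k) = gamma(k) / gamma(0). Sigma^2 cancels.
  numerator   = (1)*(0.238) + (0.355)*(0.372) = 0.37006.
  denominator = (1)^2 + (0.355)^2 + (0.238)^2 + (0.372)^2 = 1.321053.
  rho(2) = 0.37006 / 1.321053 = 0.2801.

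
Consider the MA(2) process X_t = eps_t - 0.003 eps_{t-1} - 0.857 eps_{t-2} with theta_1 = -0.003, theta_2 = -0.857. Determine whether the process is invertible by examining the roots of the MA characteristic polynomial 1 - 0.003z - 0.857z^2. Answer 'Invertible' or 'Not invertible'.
\text{Invertible}

The MA(q) characteristic polynomial is P(z) = 1 - 0.003z - 0.857z^2.
Invertibility requires all roots to lie outside the unit circle, i.e. |z| > 1 for every root.
Set 1 + (-0.003) z + (-0.857) z^2 = 0, i.e. a z^2 + b z + c = 0 with a = -0.857, b = -0.003, c = 1.
Discriminant D = b^2 - 4ac = (-0.003)^2 - 4*(-0.857)*1 = 0.000009 - (-3.428) = 3.428009.
D >= 0, so the roots are real: z = (-b +/- sqrt(D)) / (2a) = (0.003 +/- 1.851488) / (-1.714).
  z_1 = (0.003 + 1.851488) / (-1.714) = -1.082,   |z_1| = 1.082.
  z_2 = (0.003 - 1.851488) / (-1.714) = 1.0785,   |z_2| = 1.0785.
Moduli of all roots: 1.0820, 1.0785.
All moduli strictly greater than 1? Yes.
Verdict: Invertible.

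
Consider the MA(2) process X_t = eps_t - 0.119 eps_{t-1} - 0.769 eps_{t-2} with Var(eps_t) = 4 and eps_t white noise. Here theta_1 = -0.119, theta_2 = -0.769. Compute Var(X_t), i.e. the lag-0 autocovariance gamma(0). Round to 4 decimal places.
\gamma(0) = 6.4221

For an MA(q) process X_t = eps_t + sum_i theta_i eps_{t-i} with
Var(eps_t) = sigma^2, the variance is
  gamma(0) = sigma^2 * (1 + sum_i theta_i^2).
  sum_i theta_i^2 = (-0.119)^2 + (-0.769)^2 = 0.014161 + 0.591361 = 0.605522.
  gamma(0) = 4 * (1 + 0.605522) = 4 * 1.605522 = 6.422088, which rounds to 6.4221.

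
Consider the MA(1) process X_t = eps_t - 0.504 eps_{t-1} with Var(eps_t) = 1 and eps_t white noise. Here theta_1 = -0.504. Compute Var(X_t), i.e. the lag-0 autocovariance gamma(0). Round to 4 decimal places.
\gamma(0) = 1.2540

For an MA(q) process X_t = eps_t + sum_i theta_i eps_{t-i} with
Var(eps_t) = sigma^2, the variance is
  gamma(0) = sigma^2 * (1 + sum_i theta_i^2).
  sum_i theta_i^2 = (-0.504)^2 = 0.254016.
  gamma(0) = 1 * (1 + 0.254016) = 1 * 1.254016 = 1.254016, which rounds to 1.2540.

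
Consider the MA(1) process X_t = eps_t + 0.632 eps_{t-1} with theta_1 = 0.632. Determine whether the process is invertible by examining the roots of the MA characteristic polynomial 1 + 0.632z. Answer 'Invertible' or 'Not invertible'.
\text{Invertible}

The MA(q) characteristic polynomial is P(z) = 1 + 0.632z.
Invertibility requires all roots to lie outside the unit circle, i.e. |z| > 1 for every root.
This is linear in z: 1 + (0.632) z = 0  =>  z = -1/(0.632) = -1.582278,  |z| = 1.582278.
Moduli of all roots: 1.5823.
All moduli strictly greater than 1? Yes.
Verdict: Invertible.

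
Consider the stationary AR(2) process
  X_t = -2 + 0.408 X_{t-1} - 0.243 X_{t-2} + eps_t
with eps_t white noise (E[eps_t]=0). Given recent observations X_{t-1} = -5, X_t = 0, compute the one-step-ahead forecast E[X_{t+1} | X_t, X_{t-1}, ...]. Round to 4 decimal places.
E[X_{t+1} \mid \mathcal F_t] = -0.7850

For an AR(p) model X_t = c + sum_i phi_i X_{t-i} + eps_t, the
one-step-ahead conditional mean is
  E[X_{t+1} | X_t, ...] = c + sum_i phi_i X_{t+1-i}.
Substitute known values:
  E[X_{t+1} | ...] = -2 + (0.408) * (0) + (-0.243) * (-5)
                   = -0.7850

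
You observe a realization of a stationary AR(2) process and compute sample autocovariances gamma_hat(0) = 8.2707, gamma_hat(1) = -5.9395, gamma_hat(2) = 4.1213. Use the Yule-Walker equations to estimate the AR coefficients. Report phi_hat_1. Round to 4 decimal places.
\hat\phi_{1} = -0.7440

The Yule-Walker equations for an AR(p) process read, in matrix form,
  Gamma_p phi = r_p,   with   (Gamma_p)_{ij} = gamma(|i - j|),
                       (r_p)_i = gamma(i),   i,j = 1..p.
Substitute the sample gammas (Toeplitz matrix and right-hand side of size 2):
  Gamma_p = [[8.2707, -5.9395], [-5.9395, 8.2707]]
  r_p     = [-5.9395, 4.1213]
Written out:
  8.2707 phi_1 - 5.9395 phi_2 = -5.9395
  -5.9395 phi_1 + 8.2707 phi_2 = 4.1213
Solve by Cramer's rule:
  det = gamma(0)^2 - gamma(1)^2 = (8.2707)^2 - (-5.9395)^2 = 68.40447849 - 35.27766025 = 33.12681824
  phi_hat_1 = [gamma(1) gamma(0) - gamma(1) gamma(2)] / det = [(-5.9395)(8.2707) - (-5.9395)(4.1213)] / 33.12681824 = -24.6453613 / 33.12681824 = -0.744
  phi_hat_2 = [gamma(0) gamma(2) - gamma(1)^2] / det = [(8.2707)(4.1213) - (-5.9395)^2] / 33.12681824 = -1.19162434 / 33.12681824 = -0.036
So phi_hat = [-0.7440, -0.0360].
Therefore phi_hat_1 = -0.7440.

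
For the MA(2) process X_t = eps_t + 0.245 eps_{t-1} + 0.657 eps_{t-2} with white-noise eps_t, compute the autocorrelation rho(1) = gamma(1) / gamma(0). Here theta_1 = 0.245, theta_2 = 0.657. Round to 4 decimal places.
\rho(1) = 0.2722

For an MA(q) process with theta_0 = 1, the autocovariance is
  gamma(k) = sigma^2 * sum_{i=0..q-k} theta_i * theta_{i+k},
and rho(k) = gamma(k) / gamma(0). Sigma^2 cancels.
  numerator   = (1)*(0.245) + (0.245)*(0.657) = 0.405965.
  denominator = (1)^2 + (0.245)^2 + (0.657)^2 = 1.491674.
  rho(1) = 0.405965 / 1.491674 = 0.2722.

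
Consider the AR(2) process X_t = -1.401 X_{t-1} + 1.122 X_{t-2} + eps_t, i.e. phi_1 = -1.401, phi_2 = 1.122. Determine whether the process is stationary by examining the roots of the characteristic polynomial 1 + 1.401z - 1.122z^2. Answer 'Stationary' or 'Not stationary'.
\text{Not stationary}

The AR(p) characteristic polynomial is P(z) = 1 + 1.401z - 1.122z^2.
Stationarity requires all roots to lie outside the unit circle, i.e. |z| > 1 for every root.
Set 1 + (1.401) z + (-1.122) z^2 = 0, i.e. a z^2 + b z + c = 0 with a = -1.122, b = 1.401, c = 1.
Discriminant D = b^2 - 4ac = (1.401)^2 - 4*(-1.122)*1 = 1.962801 - (-4.488) = 6.450801.
D >= 0, so the roots are real: z = (-b +/- sqrt(D)) / (2a) = (-1.401 +/- 2.539843) / (-2.244).
  z_1 = (-1.401 + 2.539843) / (-2.244) = -0.5075,   |z_1| = 0.5075.
  z_2 = (-1.401 - 2.539843) / (-2.244) = 1.7562,   |z_2| = 1.7562.
Moduli of all roots: 0.5075, 1.7562.
All moduli strictly greater than 1? No.
Verdict: Not stationary.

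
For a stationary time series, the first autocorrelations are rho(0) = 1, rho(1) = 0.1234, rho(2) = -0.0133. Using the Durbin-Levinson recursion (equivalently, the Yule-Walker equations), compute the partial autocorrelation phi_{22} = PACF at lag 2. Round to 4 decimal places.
\phi_{22} = -0.0290

The PACF at lag k is phi_{kk}, the last component of the solution
to the Yule-Walker system G_k phi = r_k where
  (G_k)_{ij} = rho(|i - j|), (r_k)_i = rho(i), i,j = 1..k.
Equivalently, Durbin-Levinson gives phi_{kk} iteratively:
  phi_{11} = rho(1)
  phi_{kk} = [rho(k) - sum_{j=1..k-1} phi_{k-1,j} rho(k-j)]
            / [1 - sum_{j=1..k-1} phi_{k-1,j} rho(j)],
  phi_{k,j} = phi_{k-1,j} - phi_{kk} phi_{k-1,k-j},  j = 1..k-1.
Step k = 1:
  phi_11 = rho(1) = 0.1234.
Step k = 2:
  phi_22 = [rho(2) - phi_11 rho(1)] / [1 - phi_11 rho(1)] = [-0.0133 - (0.1234)(0.1234)] / [1 - (0.1234)(0.1234)]
         = -0.02852756 / 0.98477244 = -0.029.
Therefore phi_{22} = -0.0290.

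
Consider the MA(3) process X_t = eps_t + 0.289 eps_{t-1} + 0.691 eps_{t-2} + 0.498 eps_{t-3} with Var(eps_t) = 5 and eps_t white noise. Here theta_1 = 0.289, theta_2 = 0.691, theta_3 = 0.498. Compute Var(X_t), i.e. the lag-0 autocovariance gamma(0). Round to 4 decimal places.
\gamma(0) = 9.0450

For an MA(q) process X_t = eps_t + sum_i theta_i eps_{t-i} with
Var(eps_t) = sigma^2, the variance is
  gamma(0) = sigma^2 * (1 + sum_i theta_i^2).
  sum_i theta_i^2 = (0.289)^2 + (0.691)^2 + (0.498)^2 = 0.083521 + 0.477481 + 0.248004 = 0.809006.
  gamma(0) = 5 * (1 + 0.809006) = 5 * 1.809006 = 9.04503, which rounds to 9.0450.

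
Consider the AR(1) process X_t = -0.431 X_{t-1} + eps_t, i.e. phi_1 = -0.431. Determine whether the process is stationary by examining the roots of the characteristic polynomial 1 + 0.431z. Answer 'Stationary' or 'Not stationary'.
\text{Stationary}

The AR(p) characteristic polynomial is P(z) = 1 + 0.431z.
Stationarity requires all roots to lie outside the unit circle, i.e. |z| > 1 for every root.
This is linear in z: 1 + (0.431) z = 0  =>  z = -1/(0.431) = -2.320186,  |z| = 2.320186.
Moduli of all roots: 2.3202.
All moduli strictly greater than 1? Yes.
Verdict: Stationary.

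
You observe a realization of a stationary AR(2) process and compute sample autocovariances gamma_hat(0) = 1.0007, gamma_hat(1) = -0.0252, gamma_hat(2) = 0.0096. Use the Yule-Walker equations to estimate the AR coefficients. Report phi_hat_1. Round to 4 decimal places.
\hat\phi_{1} = -0.0250

The Yule-Walker equations for an AR(p) process read, in matrix form,
  Gamma_p phi = r_p,   with   (Gamma_p)_{ij} = gamma(|i - j|),
                       (r_p)_i = gamma(i),   i,j = 1..p.
Substitute the sample gammas (Toeplitz matrix and right-hand side of size 2):
  Gamma_p = [[1.0007, -0.0252], [-0.0252, 1.0007]]
  r_p     = [-0.0252, 0.0096]
Written out:
  1.0007 phi_1 - 0.0252 phi_2 = -0.0252
  -0.0252 phi_1 + 1.0007 phi_2 = 0.0096
Solve by Cramer's rule:
  det = gamma(0)^2 - gamma(1)^2 = (1.0007)^2 - (-0.0252)^2 = 1.00140049 - 0.00063504 = 1.00076545
  phi_hat_1 = [gamma(1) gamma(0) - gamma(1) gamma(2)] / det = [(-0.0252)(1.0007) - (-0.0252)(0.0096)] / 1.00076545 = -0.02497572 / 1.00076545 = -0.025
  phi_hat_2 = [gamma(0) gamma(2) - gamma(1)^2] / det = [(1.0007)(0.0096) - (-0.0252)^2] / 1.00076545 = 0.00897168 / 1.00076545 = 0.009
So phi_hat = [-0.0250, 0.0090].
Therefore phi_hat_1 = -0.0250.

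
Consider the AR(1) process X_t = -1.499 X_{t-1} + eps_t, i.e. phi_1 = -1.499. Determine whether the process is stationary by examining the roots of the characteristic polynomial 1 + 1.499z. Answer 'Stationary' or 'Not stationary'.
\text{Not stationary}

The AR(p) characteristic polynomial is P(z) = 1 + 1.499z.
Stationarity requires all roots to lie outside the unit circle, i.e. |z| > 1 for every root.
This is linear in z: 1 + (1.499) z = 0  =>  z = -1/(1.499) = -0.667111,  |z| = 0.667111.
Moduli of all roots: 0.6671.
All moduli strictly greater than 1? No.
Verdict: Not stationary.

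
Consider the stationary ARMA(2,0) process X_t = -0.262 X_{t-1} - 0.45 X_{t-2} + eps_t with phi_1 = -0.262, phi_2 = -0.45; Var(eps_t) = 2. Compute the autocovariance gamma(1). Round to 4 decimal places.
\gamma(1) = -0.4684

Multiply the model equation by X_{t-k} and take expectations. With theta_0 = psi_0 = 1 and psi_j the MA(infinity) weights, this gives
  gamma(k) - sum_i phi_i gamma(k-i) = c_k,
  c_k = sigma^2 * sum_{j=k..q} theta_j psi_{j-k}   (c_k = 0 for k > q),
using gamma(-m) = gamma(m).
Pure AR (q = 0): c_0 = sigma^2 = 2, c_k = 0 for k >= 1.
Equations for k = 0, 1, 2 (AR order 2, c_2 = 0):
  (E0) gamma(0) = phi_1 gamma(1) + phi_2 gamma(2) + c_0
  (E1) gamma(1) = phi_1 gamma(0) + phi_2 gamma(1) + c_1
  (E2) gamma(2) = phi_1 gamma(1) + phi_2 gamma(0)
From (E1): gamma(1) = A gamma(0) + B with
  A = phi_1 / (1 - phi_2) = -0.262 / 1.45 = -0.18069,   B = c_1 / (1 - phi_2) = 0 / 1.45 = 0.
Insert (E2) into (E0): gamma(0) (1 - phi_2^2) = phi_1 (1 + phi_2) gamma(1) + c_0.
  phi_1 (1 + phi_2) = (-0.262)(0.55) = -0.1441,   1 - phi_2^2 = 0.7975.
Replace gamma(1) by A gamma(0) + B and collect gamma(0):
  gamma(0) [0.7975 - (-0.1441)(-0.18069)] = c_0 = 2
  gamma(0) * 0.771463 = 2
  gamma(0) = 2 / 0.771463 = 2.592478.
  gamma(1) = A gamma(0) = (-0.18069)(2.592478) = -0.468434.
Therefore gamma(1) = -0.4684 (to 4 decimal places).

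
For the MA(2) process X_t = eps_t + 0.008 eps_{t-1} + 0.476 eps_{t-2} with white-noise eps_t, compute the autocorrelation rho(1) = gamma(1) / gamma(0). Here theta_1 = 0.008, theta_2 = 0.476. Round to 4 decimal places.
\rho(1) = 0.0096

For an MA(q) process with theta_0 = 1, the autocovariance is
  gamma(k) = sigma^2 * sum_{i=0..q-k} theta_i * theta_{i+k},
and rho(k) = gamma(k) / gamma(0). Sigma^2 cancels.
  numerator   = (1)*(0.008) + (0.008)*(0.476) = 0.011808.
  denominator = (1)^2 + (0.008)^2 + (0.476)^2 = 1.22664.
  rho(1) = 0.011808 / 1.22664 = 0.0096.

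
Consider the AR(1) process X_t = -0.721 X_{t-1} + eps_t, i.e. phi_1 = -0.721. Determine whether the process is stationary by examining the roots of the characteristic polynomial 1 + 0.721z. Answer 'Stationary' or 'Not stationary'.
\text{Stationary}

The AR(p) characteristic polynomial is P(z) = 1 + 0.721z.
Stationarity requires all roots to lie outside the unit circle, i.e. |z| > 1 for every root.
This is linear in z: 1 + (0.721) z = 0  =>  z = -1/(0.721) = -1.386963,  |z| = 1.386963.
Moduli of all roots: 1.3870.
All moduli strictly greater than 1? Yes.
Verdict: Stationary.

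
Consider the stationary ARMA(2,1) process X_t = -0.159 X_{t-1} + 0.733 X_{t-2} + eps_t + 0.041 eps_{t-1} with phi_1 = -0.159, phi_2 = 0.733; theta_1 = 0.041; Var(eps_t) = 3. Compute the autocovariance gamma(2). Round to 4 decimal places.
\gamma(2) = 7.8498

Multiply the model equation by X_{t-k} and take expectations. With theta_0 = psi_0 = 1 and psi_j the MA(infinity) weights, this gives
  gamma(k) - sum_i phi_i gamma(k-i) = c_k,
  c_k = sigma^2 * sum_{j=k..q} theta_j psi_{j-k}   (c_k = 0 for k > q),
using gamma(-m) = gamma(m).
psi-weights needed (psi_j = theta_j + sum_i phi_i psi_{j-i}):
  psi_1 = theta_1 + phi_1 = 0.041 + (-0.159) = -0.118
Right-hand sides:
  c_0 = sigma^2 (1 + theta_1 psi_1) = 3 * (1 + (0.041)(-0.118)) = 3 * 0.995162 = 2.985486
  c_1 = sigma^2 theta_1 = 3 * (0.041) = 0.123
  c_2 = 0
Equations for k = 0, 1, 2 (AR order 2, c_2 = 0):
  (E0) gamma(0) = phi_1 gamma(1) + phi_2 gamma(2) + c_0
  (E1) gamma(1) = phi_1 gamma(0) + phi_2 gamma(1) + c_1
  (E2) gamma(2) = phi_1 gamma(1) + phi_2 gamma(0)
From (E1): gamma(1) = A gamma(0) + B with
  A = phi_1 / (1 - phi_2) = -0.159 / 0.267 = -0.595506,   B = c_1 / (1 - phi_2) = 0.123 / 0.267 = 0.460674.
Insert (E2) into (E0): gamma(0) (1 - phi_2^2) = phi_1 (1 + phi_2) gamma(1) + c_0.
  phi_1 (1 + phi_2) = (-0.159)(1.733) = -0.275547,   1 - phi_2^2 = 0.462711.
Replace gamma(1) by A gamma(0) + B and collect gamma(0):
  gamma(0) [0.462711 - (-0.275547)(-0.595506)] = (-0.275547)(0.460674) + 2.985486
  gamma(0) * 0.298621 = 2.858549
  gamma(0) = 2.858549 / 0.298621 = 9.57249.
  gamma(1) = A gamma(0) + B = (-0.595506)(9.57249) + (0.460674) = -5.239797.
  gamma(2) = phi_1 gamma(1) + phi_2 gamma(0) = (-0.159)(-5.239797) + (0.733)(9.57249) = 7.849763.
Therefore gamma(2) = 7.8498 (to 4 decimal places).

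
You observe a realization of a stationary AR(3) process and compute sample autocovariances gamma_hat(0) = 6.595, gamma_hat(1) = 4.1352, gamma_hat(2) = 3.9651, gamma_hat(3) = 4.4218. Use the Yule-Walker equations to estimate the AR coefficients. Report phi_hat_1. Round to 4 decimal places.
\hat\phi_{1} = 0.2790

The Yule-Walker equations for an AR(p) process read, in matrix form,
  Gamma_p phi = r_p,   with   (Gamma_p)_{ij} = gamma(|i - j|),
                       (r_p)_i = gamma(i),   i,j = 1..p.
Substitute the sample gammas (Toeplitz matrix and right-hand side of size 3):
  Gamma_p = [[6.595, 4.1352, 3.9651], [4.1352, 6.595, 4.1352], [3.9651, 4.1352, 6.595]]
  r_p     = [4.1352, 3.9651, 4.4218]
Written out (R1..R3):
  (R1) 6.595 phi_1 + 4.1352 phi_2 + 3.9651 phi_3 = 4.1352
  (R2) 4.1352 phi_1 + 6.595 phi_2 + 4.1352 phi_3 = 3.9651
  (R3) 3.9651 phi_1 + 4.1352 phi_2 + 6.595 phi_3 = 4.4218
Gaussian elimination:
  R2 <- R2 - (4.1352/6.595) R1 = R2 - (0.62702) R1:  4.002145 phi_2 + 1.649001 phi_3 = 1.372245
  R3 <- R3 - (3.9651/6.595) R1 = R3 - (0.601228) R1:  1.649001 phi_2 + 4.21107 phi_3 = 1.935601
  R3 <- R3 - (1.649001/4.002145) R2 = R3 - (0.412029) R2:  3.531633 phi_3 = 1.370196
Back-substitution:
  phi_hat_3 = 1.370196 / 3.531633 = 0.387978
  phi_hat_2 = (1.372245 - (1.649001)(0.387978)) / 4.002145 = 0.183019
  phi_hat_1 = (4.1352 - (4.1352)(0.183019) - (3.9651)(0.387978)) / 6.595 = 0.279
So phi_hat = [0.2790, 0.1830, 0.3880].
Therefore phi_hat_1 = 0.2790.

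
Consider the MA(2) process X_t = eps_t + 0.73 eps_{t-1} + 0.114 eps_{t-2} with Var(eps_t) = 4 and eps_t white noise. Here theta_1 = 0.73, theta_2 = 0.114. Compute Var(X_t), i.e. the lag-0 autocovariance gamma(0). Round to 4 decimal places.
\gamma(0) = 6.1836

For an MA(q) process X_t = eps_t + sum_i theta_i eps_{t-i} with
Var(eps_t) = sigma^2, the variance is
  gamma(0) = sigma^2 * (1 + sum_i theta_i^2).
  sum_i theta_i^2 = (0.73)^2 + (0.114)^2 = 0.5329 + 0.012996 = 0.545896.
  gamma(0) = 4 * (1 + 0.545896) = 4 * 1.545896 = 6.183584, which rounds to 6.1836.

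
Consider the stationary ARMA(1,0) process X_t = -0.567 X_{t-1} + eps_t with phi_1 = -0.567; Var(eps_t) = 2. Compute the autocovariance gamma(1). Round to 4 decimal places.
\gamma(1) = -1.6713

Multiply the model equation by X_{t-k} and take expectations. With theta_0 = psi_0 = 1 and psi_j the MA(infinity) weights, this gives
  gamma(k) - sum_i phi_i gamma(k-i) = c_k,
  c_k = sigma^2 * sum_{j=k..q} theta_j psi_{j-k}   (c_k = 0 for k > q),
using gamma(-m) = gamma(m).
Pure AR (q = 0): c_0 = sigma^2 = 2, c_k = 0 for k >= 1.
Equations for k = 0 and k = 1 (AR order 1):
  gamma(0) = phi_1 gamma(1) + c_0
  gamma(1) = phi_1 gamma(0) + c_1
Substituting the second into the first: gamma(0) (1 - phi_1^2) = c_0 + phi_1 c_1, so
  gamma(0) = c_0 / (1 - phi_1^2) = 2 / (1 - (-0.567)^2) = 2 / 0.678511 = 2.947631.
  gamma(1) = phi_1 gamma(0) = (-0.567)(2.947631) = -1.671307.
Therefore gamma(1) = -1.6713 (to 4 decimal places).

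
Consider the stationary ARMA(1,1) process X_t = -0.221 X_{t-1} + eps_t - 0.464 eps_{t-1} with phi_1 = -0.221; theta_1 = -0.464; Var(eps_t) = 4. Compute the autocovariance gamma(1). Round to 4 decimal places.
\gamma(1) = -3.1761

Multiply the model equation by X_{t-k} and take expectations. With theta_0 = psi_0 = 1 and psi_j the MA(infinity) weights, this gives
  gamma(k) - sum_i phi_i gamma(k-i) = c_k,
  c_k = sigma^2 * sum_{j=k..q} theta_j psi_{j-k}   (c_k = 0 for k > q),
using gamma(-m) = gamma(m).
psi-weights needed (psi_j = theta_j + sum_i phi_i psi_{j-i}):
  psi_1 = theta_1 + phi_1 = -0.464 + (-0.221) = -0.685
Right-hand sides:
  c_0 = sigma^2 (1 + theta_1 psi_1) = 4 * (1 + (-0.464)(-0.685)) = 4 * 1.31784 = 5.27136
  c_1 = sigma^2 theta_1 = 4 * (-0.464) = -1.856
  c_2 = 0
Equations for k = 0 and k = 1 (AR order 1):
  gamma(0) = phi_1 gamma(1) + c_0
  gamma(1) = phi_1 gamma(0) + c_1
Substituting the second into the first: gamma(0) (1 - phi_1^2) = c_0 + phi_1 c_1, so
  gamma(0) = (c_0 + phi_1 c_1) / (1 - phi_1^2) = (5.27136 + (-0.221)(-1.856)) / (1 - (-0.221)^2) = 5.681536 / 0.951159 = 5.973277.
  gamma(1) = phi_1 gamma(0) + c_1 = (-0.221)(5.973277) + (-1.856) = -3.176094.
Therefore gamma(1) = -3.1761 (to 4 decimal places).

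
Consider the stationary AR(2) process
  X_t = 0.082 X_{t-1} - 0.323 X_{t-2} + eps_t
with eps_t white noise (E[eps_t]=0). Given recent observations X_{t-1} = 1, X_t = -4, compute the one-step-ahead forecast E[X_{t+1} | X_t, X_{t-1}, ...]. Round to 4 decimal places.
E[X_{t+1} \mid \mathcal F_t] = -0.6510

For an AR(p) model X_t = c + sum_i phi_i X_{t-i} + eps_t, the
one-step-ahead conditional mean is
  E[X_{t+1} | X_t, ...] = c + sum_i phi_i X_{t+1-i}.
Substitute known values:
  E[X_{t+1} | ...] = (0.082) * (-4) + (-0.323) * (1)
                   = -0.6510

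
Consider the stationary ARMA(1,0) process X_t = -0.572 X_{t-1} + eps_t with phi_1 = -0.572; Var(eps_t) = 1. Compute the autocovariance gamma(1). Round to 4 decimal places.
\gamma(1) = -0.8502

Multiply the model equation by X_{t-k} and take expectations. With theta_0 = psi_0 = 1 and psi_j the MA(infinity) weights, this gives
  gamma(k) - sum_i phi_i gamma(k-i) = c_k,
  c_k = sigma^2 * sum_{j=k..q} theta_j psi_{j-k}   (c_k = 0 for k > q),
using gamma(-m) = gamma(m).
Pure AR (q = 0): c_0 = sigma^2 = 1, c_k = 0 for k >= 1.
Equations for k = 0 and k = 1 (AR order 1):
  gamma(0) = phi_1 gamma(1) + c_0
  gamma(1) = phi_1 gamma(0) + c_1
Substituting the second into the first: gamma(0) (1 - phi_1^2) = c_0 + phi_1 c_1, so
  gamma(0) = c_0 / (1 - phi_1^2) = 1 / (1 - (-0.572)^2) = 1 / 0.672816 = 1.48629.
  gamma(1) = phi_1 gamma(0) = (-0.572)(1.48629) = -0.850158.
Therefore gamma(1) = -0.8502 (to 4 decimal places).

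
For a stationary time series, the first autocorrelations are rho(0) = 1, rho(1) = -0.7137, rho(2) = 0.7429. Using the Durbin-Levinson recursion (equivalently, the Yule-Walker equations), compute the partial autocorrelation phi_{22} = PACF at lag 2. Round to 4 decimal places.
\phi_{22} = 0.4760

The PACF at lag k is phi_{kk}, the last component of the solution
to the Yule-Walker system G_k phi = r_k where
  (G_k)_{ij} = rho(|i - j|), (r_k)_i = rho(i), i,j = 1..k.
Equivalently, Durbin-Levinson gives phi_{kk} iteratively:
  phi_{11} = rho(1)
  phi_{kk} = [rho(k) - sum_{j=1..k-1} phi_{k-1,j} rho(k-j)]
            / [1 - sum_{j=1..k-1} phi_{k-1,j} rho(j)],
  phi_{k,j} = phi_{k-1,j} - phi_{kk} phi_{k-1,k-j},  j = 1..k-1.
Step k = 1:
  phi_11 = rho(1) = -0.7137.
Step k = 2:
  phi_22 = [rho(2) - phi_11 rho(1)] / [1 - phi_11 rho(1)] = [0.7429 - (-0.7137)(-0.7137)] / [1 - (-0.7137)(-0.7137)]
         = 0.23353231 / 0.49063231 = 0.476.
Therefore phi_{22} = 0.4760.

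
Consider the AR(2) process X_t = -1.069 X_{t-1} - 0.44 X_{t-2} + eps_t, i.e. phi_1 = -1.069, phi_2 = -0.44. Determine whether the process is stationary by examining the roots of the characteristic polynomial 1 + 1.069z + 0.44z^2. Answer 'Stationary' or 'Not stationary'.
\text{Stationary}

The AR(p) characteristic polynomial is P(z) = 1 + 1.069z + 0.44z^2.
Stationarity requires all roots to lie outside the unit circle, i.e. |z| > 1 for every root.
Set 1 + (1.069) z + (0.44) z^2 = 0, i.e. a z^2 + b z + c = 0 with a = 0.44, b = 1.069, c = 1.
Discriminant D = b^2 - 4ac = (1.069)^2 - 4*(0.44)*1 = 1.142761 - (1.76) = -0.617239.
D < 0, so the roots are the complex-conjugate pair z = (-b +/- i sqrt(-D)) / (2a) = -1.2148 +/- 0.8928i.
For a conjugate pair |z|^2 = z * conj(z) = (product of roots) = c/a = 1/(0.44) = 2.272727, so |z| = sqrt(2.272727) = 1.5076 for both roots.
Moduli of all roots: 1.5076, 1.5076.
All moduli strictly greater than 1? Yes.
Verdict: Stationary.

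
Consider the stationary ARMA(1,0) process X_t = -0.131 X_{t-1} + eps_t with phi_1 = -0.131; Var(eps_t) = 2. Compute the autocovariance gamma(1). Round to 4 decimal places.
\gamma(1) = -0.2666

Multiply the model equation by X_{t-k} and take expectations. With theta_0 = psi_0 = 1 and psi_j the MA(infinity) weights, this gives
  gamma(k) - sum_i phi_i gamma(k-i) = c_k,
  c_k = sigma^2 * sum_{j=k..q} theta_j psi_{j-k}   (c_k = 0 for k > q),
using gamma(-m) = gamma(m).
Pure AR (q = 0): c_0 = sigma^2 = 2, c_k = 0 for k >= 1.
Equations for k = 0 and k = 1 (AR order 1):
  gamma(0) = phi_1 gamma(1) + c_0
  gamma(1) = phi_1 gamma(0) + c_1
Substituting the second into the first: gamma(0) (1 - phi_1^2) = c_0 + phi_1 c_1, so
  gamma(0) = c_0 / (1 - phi_1^2) = 2 / (1 - (-0.131)^2) = 2 / 0.982839 = 2.034921.
  gamma(1) = phi_1 gamma(0) = (-0.131)(2.034921) = -0.266575.
Therefore gamma(1) = -0.2666 (to 4 decimal places).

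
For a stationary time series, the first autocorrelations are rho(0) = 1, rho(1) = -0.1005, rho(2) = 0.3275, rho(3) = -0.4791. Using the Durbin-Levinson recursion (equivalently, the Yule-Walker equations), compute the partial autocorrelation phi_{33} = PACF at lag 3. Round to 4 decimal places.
\phi_{33} = -0.4780

The PACF at lag k is phi_{kk}, the last component of the solution
to the Yule-Walker system G_k phi = r_k where
  (G_k)_{ij} = rho(|i - j|), (r_k)_i = rho(i), i,j = 1..k.
Equivalently, Durbin-Levinson gives phi_{kk} iteratively:
  phi_{11} = rho(1)
  phi_{kk} = [rho(k) - sum_{j=1..k-1} phi_{k-1,j} rho(k-j)]
            / [1 - sum_{j=1..k-1} phi_{k-1,j} rho(j)],
  phi_{k,j} = phi_{k-1,j} - phi_{kk} phi_{k-1,k-j},  j = 1..k-1.
Step k = 1:
  phi_11 = rho(1) = -0.1005.
Step k = 2:
  phi_22 = [rho(2) - phi_11 rho(1)] / [1 - phi_11 rho(1)] = [0.3275 - (-0.1005)(-0.1005)] / [1 - (-0.1005)(-0.1005)]
         = 0.31739975 / 0.98989975 = 0.320638.
  Update: phi_21 = phi_11 - phi_22 phi_11 = -0.1005 - (0.320638)(-0.1005) = -0.068276.
Step k = 3:
  phi_33 = [rho(3) - phi_21 rho(2) - phi_22 rho(1)] / [1 - phi_21 rho(1) - phi_22 rho(2)]
    numerator   = -0.4791 - (-0.068276)(0.3275) - (0.320638)(-0.1005) = -0.42451551
    denominator = 1 - (-0.068276)(-0.1005) - (0.320638)(0.3275) = 0.88812924
  phi_33 = -0.42451551 / 0.88812924 = -0.478.
Therefore phi_{33} = -0.4780.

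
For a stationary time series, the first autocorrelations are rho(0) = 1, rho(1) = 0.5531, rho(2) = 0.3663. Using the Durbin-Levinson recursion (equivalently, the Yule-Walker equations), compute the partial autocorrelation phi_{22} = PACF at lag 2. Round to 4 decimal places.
\phi_{22} = 0.0870

The PACF at lag k is phi_{kk}, the last component of the solution
to the Yule-Walker system G_k phi = r_k where
  (G_k)_{ij} = rho(|i - j|), (r_k)_i = rho(i), i,j = 1..k.
Equivalently, Durbin-Levinson gives phi_{kk} iteratively:
  phi_{11} = rho(1)
  phi_{kk} = [rho(k) - sum_{j=1..k-1} phi_{k-1,j} rho(k-j)]
            / [1 - sum_{j=1..k-1} phi_{k-1,j} rho(j)],
  phi_{k,j} = phi_{k-1,j} - phi_{kk} phi_{k-1,k-j},  j = 1..k-1.
Step k = 1:
  phi_11 = rho(1) = 0.5531.
Step k = 2:
  phi_22 = [rho(2) - phi_11 rho(1)] / [1 - phi_11 rho(1)] = [0.3663 - (0.5531)(0.5531)] / [1 - (0.5531)(0.5531)]
         = 0.06038039 / 0.69408039 = 0.087.
Therefore phi_{22} = 0.0870.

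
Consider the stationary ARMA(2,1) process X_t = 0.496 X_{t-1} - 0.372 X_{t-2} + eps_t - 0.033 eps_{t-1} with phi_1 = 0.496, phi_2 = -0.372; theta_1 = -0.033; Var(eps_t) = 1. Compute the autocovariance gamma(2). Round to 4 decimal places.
\gamma(2) = -0.2633

Multiply the model equation by X_{t-k} and take expectations. With theta_0 = psi_0 = 1 and psi_j the MA(infinity) weights, this gives
  gamma(k) - sum_i phi_i gamma(k-i) = c_k,
  c_k = sigma^2 * sum_{j=k..q} theta_j psi_{j-k}   (c_k = 0 for k > q),
using gamma(-m) = gamma(m).
psi-weights needed (psi_j = theta_j + sum_i phi_i psi_{j-i}):
  psi_1 = theta_1 + phi_1 = -0.033 + (0.496) = 0.463
Right-hand sides:
  c_0 = sigma^2 (1 + theta_1 psi_1) = 1 * (1 + (-0.033)(0.463)) = 1 * 0.984721 = 0.984721
  c_1 = sigma^2 theta_1 = 1 * (-0.033) = -0.033
  c_2 = 0
Equations for k = 0, 1, 2 (AR order 2, c_2 = 0):
  (E0) gamma(0) = phi_1 gamma(1) + phi_2 gamma(2) + c_0
  (E1) gamma(1) = phi_1 gamma(0) + phi_2 gamma(1) + c_1
  (E2) gamma(2) = phi_1 gamma(1) + phi_2 gamma(0)
From (E1): gamma(1) = A gamma(0) + B with
  A = phi_1 / (1 - phi_2) = 0.496 / 1.372 = 0.361516,   B = c_1 / (1 - phi_2) = -0.033 / 1.372 = -0.024052.
Insert (E2) into (E0): gamma(0) (1 - phi_2^2) = phi_1 (1 + phi_2) gamma(1) + c_0.
  phi_1 (1 + phi_2) = (0.496)(0.628) = 0.311488,   1 - phi_2^2 = 0.861616.
Replace gamma(1) by A gamma(0) + B and collect gamma(0):
  gamma(0) [0.861616 - (0.311488)(0.361516)] = (0.311488)(-0.024052) + 0.984721
  gamma(0) * 0.749008 = 0.977229
  gamma(0) = 0.977229 / 0.749008 = 1.304697.
  gamma(1) = A gamma(0) + B = (0.361516)(1.304697) + (-0.024052) = 0.447617.
  gamma(2) = phi_1 gamma(1) + phi_2 gamma(0) = (0.496)(0.447617) + (-0.372)(1.304697) = -0.26333.
Therefore gamma(2) = -0.2633 (to 4 decimal places).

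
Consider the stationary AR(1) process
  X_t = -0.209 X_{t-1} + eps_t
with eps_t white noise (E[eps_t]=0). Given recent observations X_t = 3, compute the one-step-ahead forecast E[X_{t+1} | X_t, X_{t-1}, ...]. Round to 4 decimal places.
E[X_{t+1} \mid \mathcal F_t] = -0.6270

For an AR(p) model X_t = c + sum_i phi_i X_{t-i} + eps_t, the
one-step-ahead conditional mean is
  E[X_{t+1} | X_t, ...] = c + sum_i phi_i X_{t+1-i}.
Substitute known values:
  E[X_{t+1} | ...] = (-0.209) * (3)
                   = -0.6270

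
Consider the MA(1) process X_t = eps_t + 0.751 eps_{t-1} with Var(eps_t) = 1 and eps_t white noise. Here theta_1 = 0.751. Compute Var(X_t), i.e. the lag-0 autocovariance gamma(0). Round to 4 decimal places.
\gamma(0) = 1.5640

For an MA(q) process X_t = eps_t + sum_i theta_i eps_{t-i} with
Var(eps_t) = sigma^2, the variance is
  gamma(0) = sigma^2 * (1 + sum_i theta_i^2).
  sum_i theta_i^2 = (0.751)^2 = 0.564001.
  gamma(0) = 1 * (1 + 0.564001) = 1 * 1.564001 = 1.564001, which rounds to 1.5640.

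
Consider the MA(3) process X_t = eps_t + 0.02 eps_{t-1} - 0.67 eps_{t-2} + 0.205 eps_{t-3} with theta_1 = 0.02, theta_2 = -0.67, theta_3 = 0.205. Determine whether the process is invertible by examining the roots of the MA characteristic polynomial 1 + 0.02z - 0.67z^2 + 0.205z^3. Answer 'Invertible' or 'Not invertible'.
\text{Invertible}

The MA(q) characteristic polynomial is P(z) = 1 + 0.02z - 0.67z^2 + 0.205z^3.
Invertibility requires all roots to lie outside the unit circle, i.e. |z| > 1 for every root.
Degree 3: look for a simple real root z0 first, then factor out (1 - z/z0) and solve the remaining quadratic.
Testing z0 = 2: P(2) = 1 + (0.02)(2) + (-0.67)(2)^2 + (0.205)(2)^3
  = 1 + (0.04) + (-2.68) + (1.64) = 0.  So z_0 = 2 is a root, |z_0| = 2.
Divide out the factor (1 - 0.5 z) = (1 - z/z0) (since 1/z0 = 0.5):
  P(z) = (1 - 0.5 z)(1 + (0.52) z + (-0.41) z^2)
  [check: z-coef 0.52 - (0.5) = 0.02; z^2-coef -0.41 - (0.5)(0.52) = -0.67; z^3-coef -(0.5)(-0.41) = 0.205.]
Remaining roots from the quadratic factor 1 + (0.52) z + (-0.41) z^2:
  Set 1 + (0.52) z + (-0.41) z^2 = 0, i.e. a z^2 + b z + c = 0 with a = -0.41, b = 0.52, c = 1.
  Discriminant D = b^2 - 4ac = (0.52)^2 - 4*(-0.41)*1 = 0.2704 - (-1.64) = 1.9104.
  D >= 0, so the roots are real: z = (-b +/- sqrt(D)) / (2a) = (-0.52 +/- 1.382172) / (-0.82).
    z_1 = (-0.52 + 1.382172) / (-0.82) = -1.0514,   |z_1| = 1.0514.
    z_2 = (-0.52 - 1.382172) / (-0.82) = 2.3197,   |z_2| = 2.3197.
Moduli of all roots: 2.0000, 1.0514, 2.3197.
All moduli strictly greater than 1? Yes.
Verdict: Invertible.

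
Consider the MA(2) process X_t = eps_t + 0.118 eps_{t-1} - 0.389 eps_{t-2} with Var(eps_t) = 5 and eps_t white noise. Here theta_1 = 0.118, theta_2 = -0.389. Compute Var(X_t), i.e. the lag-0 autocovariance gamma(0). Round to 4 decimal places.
\gamma(0) = 5.8262

For an MA(q) process X_t = eps_t + sum_i theta_i eps_{t-i} with
Var(eps_t) = sigma^2, the variance is
  gamma(0) = sigma^2 * (1 + sum_i theta_i^2).
  sum_i theta_i^2 = (0.118)^2 + (-0.389)^2 = 0.013924 + 0.151321 = 0.165245.
  gamma(0) = 5 * (1 + 0.165245) = 5 * 1.165245 = 5.826225, which rounds to 5.8262.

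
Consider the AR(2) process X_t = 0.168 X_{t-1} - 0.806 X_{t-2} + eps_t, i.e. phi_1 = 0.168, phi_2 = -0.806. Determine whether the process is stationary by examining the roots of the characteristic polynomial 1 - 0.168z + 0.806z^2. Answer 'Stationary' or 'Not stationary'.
\text{Stationary}

The AR(p) characteristic polynomial is P(z) = 1 - 0.168z + 0.806z^2.
Stationarity requires all roots to lie outside the unit circle, i.e. |z| > 1 for every root.
Set 1 + (-0.168) z + (0.806) z^2 = 0, i.e. a z^2 + b z + c = 0 with a = 0.806, b = -0.168, c = 1.
Discriminant D = b^2 - 4ac = (-0.168)^2 - 4*(0.806)*1 = 0.028224 - (3.224) = -3.195776.
D < 0, so the roots are the complex-conjugate pair z = (-b +/- i sqrt(-D)) / (2a) = 0.1042 +/- 1.109i.
For a conjugate pair |z|^2 = z * conj(z) = (product of roots) = c/a = 1/(0.806) = 1.240695, so |z| = sqrt(1.240695) = 1.1139 for both roots.
Moduli of all roots: 1.1139, 1.1139.
All moduli strictly greater than 1? Yes.
Verdict: Stationary.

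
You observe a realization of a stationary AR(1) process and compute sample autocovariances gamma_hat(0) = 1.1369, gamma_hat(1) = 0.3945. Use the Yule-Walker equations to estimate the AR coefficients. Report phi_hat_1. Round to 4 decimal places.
\hat\phi_{1} = 0.3470

The Yule-Walker equations for an AR(p) process read, in matrix form,
  Gamma_p phi = r_p,   with   (Gamma_p)_{ij} = gamma(|i - j|),
                       (r_p)_i = gamma(i),   i,j = 1..p.
Substitute the sample gammas (Toeplitz matrix and right-hand side of size 1):
  Gamma_p = [[1.1369]]
  r_p     = [0.3945]
With p = 1 this is the single equation gamma(0) phi_1 = gamma(1):
  phi_hat_1 = gamma(1) / gamma(0) = 0.3945 / 1.1369 = 0.3470.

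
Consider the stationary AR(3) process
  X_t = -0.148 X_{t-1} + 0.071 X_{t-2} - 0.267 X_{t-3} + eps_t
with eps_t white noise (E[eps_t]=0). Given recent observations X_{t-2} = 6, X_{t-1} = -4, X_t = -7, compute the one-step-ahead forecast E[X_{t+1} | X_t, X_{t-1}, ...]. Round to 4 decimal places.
E[X_{t+1} \mid \mathcal F_t] = -0.8500

For an AR(p) model X_t = c + sum_i phi_i X_{t-i} + eps_t, the
one-step-ahead conditional mean is
  E[X_{t+1} | X_t, ...] = c + sum_i phi_i X_{t+1-i}.
Substitute known values:
  E[X_{t+1} | ...] = (-0.148) * (-7) + (0.071) * (-4) + (-0.267) * (6)
                   = -0.8500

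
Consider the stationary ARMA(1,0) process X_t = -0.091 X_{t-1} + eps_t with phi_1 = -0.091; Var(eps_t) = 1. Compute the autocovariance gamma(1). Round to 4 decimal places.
\gamma(1) = -0.0918

Multiply the model equation by X_{t-k} and take expectations. With theta_0 = psi_0 = 1 and psi_j the MA(infinity) weights, this gives
  gamma(k) - sum_i phi_i gamma(k-i) = c_k,
  c_k = sigma^2 * sum_{j=k..q} theta_j psi_{j-k}   (c_k = 0 for k > q),
using gamma(-m) = gamma(m).
Pure AR (q = 0): c_0 = sigma^2 = 1, c_k = 0 for k >= 1.
Equations for k = 0 and k = 1 (AR order 1):
  gamma(0) = phi_1 gamma(1) + c_0
  gamma(1) = phi_1 gamma(0) + c_1
Substituting the second into the first: gamma(0) (1 - phi_1^2) = c_0 + phi_1 c_1, so
  gamma(0) = c_0 / (1 - phi_1^2) = 1 / (1 - (-0.091)^2) = 1 / 0.991719 = 1.00835.
  gamma(1) = phi_1 gamma(0) = (-0.091)(1.00835) = -0.09176.
Therefore gamma(1) = -0.0918 (to 4 decimal places).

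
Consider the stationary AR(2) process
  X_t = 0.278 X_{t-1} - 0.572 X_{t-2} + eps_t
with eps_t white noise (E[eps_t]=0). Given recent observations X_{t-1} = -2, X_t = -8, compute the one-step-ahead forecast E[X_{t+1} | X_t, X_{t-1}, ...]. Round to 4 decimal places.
E[X_{t+1} \mid \mathcal F_t] = -1.0800

For an AR(p) model X_t = c + sum_i phi_i X_{t-i} + eps_t, the
one-step-ahead conditional mean is
  E[X_{t+1} | X_t, ...] = c + sum_i phi_i X_{t+1-i}.
Substitute known values:
  E[X_{t+1} | ...] = (0.278) * (-8) + (-0.572) * (-2)
                   = -1.0800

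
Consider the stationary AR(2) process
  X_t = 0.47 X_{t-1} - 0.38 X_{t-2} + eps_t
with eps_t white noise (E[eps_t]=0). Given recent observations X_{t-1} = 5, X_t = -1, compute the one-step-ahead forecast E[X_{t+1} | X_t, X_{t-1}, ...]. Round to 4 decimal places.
E[X_{t+1} \mid \mathcal F_t] = -2.3700

For an AR(p) model X_t = c + sum_i phi_i X_{t-i} + eps_t, the
one-step-ahead conditional mean is
  E[X_{t+1} | X_t, ...] = c + sum_i phi_i X_{t+1-i}.
Substitute known values:
  E[X_{t+1} | ...] = (0.47) * (-1) + (-0.38) * (5)
                   = -2.3700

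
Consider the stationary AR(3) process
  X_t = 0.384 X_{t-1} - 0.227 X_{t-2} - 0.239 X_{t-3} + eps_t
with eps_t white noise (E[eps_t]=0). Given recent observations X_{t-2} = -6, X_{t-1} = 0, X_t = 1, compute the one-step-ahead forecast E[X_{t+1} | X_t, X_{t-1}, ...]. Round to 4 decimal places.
E[X_{t+1} \mid \mathcal F_t] = 1.8180

For an AR(p) model X_t = c + sum_i phi_i X_{t-i} + eps_t, the
one-step-ahead conditional mean is
  E[X_{t+1} | X_t, ...] = c + sum_i phi_i X_{t+1-i}.
Substitute known values:
  E[X_{t+1} | ...] = (0.384) * (1) + (-0.227) * (0) + (-0.239) * (-6)
                   = 1.8180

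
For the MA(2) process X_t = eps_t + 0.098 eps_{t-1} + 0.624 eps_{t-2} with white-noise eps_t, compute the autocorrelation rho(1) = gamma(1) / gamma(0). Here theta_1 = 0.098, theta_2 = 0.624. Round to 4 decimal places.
\rho(1) = 0.1138

For an MA(q) process with theta_0 = 1, the autocovariance is
  gamma(k) = sigma^2 * sum_{i=0..q-k} theta_i * theta_{i+k},
and rho(k) = gamma(k) / gamma(0). Sigma^2 cancels.
  numerator   = (1)*(0.098) + (0.098)*(0.624) = 0.159152.
  denominator = (1)^2 + (0.098)^2 + (0.624)^2 = 1.39898.
  rho(1) = 0.159152 / 1.39898 = 0.1138.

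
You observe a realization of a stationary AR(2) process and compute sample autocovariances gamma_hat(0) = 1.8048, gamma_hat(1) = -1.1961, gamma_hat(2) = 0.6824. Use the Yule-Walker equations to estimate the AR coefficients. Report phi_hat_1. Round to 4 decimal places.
\hat\phi_{1} = -0.7350

The Yule-Walker equations for an AR(p) process read, in matrix form,
  Gamma_p phi = r_p,   with   (Gamma_p)_{ij} = gamma(|i - j|),
                       (r_p)_i = gamma(i),   i,j = 1..p.
Substitute the sample gammas (Toeplitz matrix and right-hand side of size 2):
  Gamma_p = [[1.8048, -1.1961], [-1.1961, 1.8048]]
  r_p     = [-1.1961, 0.6824]
Written out:
  1.8048 phi_1 - 1.1961 phi_2 = -1.1961
  -1.1961 phi_1 + 1.8048 phi_2 = 0.6824
Solve by Cramer's rule:
  det = gamma(0)^2 - gamma(1)^2 = (1.8048)^2 - (-1.1961)^2 = 3.25730304 - 1.43065521 = 1.82664783
  phi_hat_1 = [gamma(1) gamma(0) - gamma(1) gamma(2)] / det = [(-1.1961)(1.8048) - (-1.1961)(0.6824)] / 1.82664783 = -1.34250264 / 1.82664783 = -0.735
  phi_hat_2 = [gamma(0) gamma(2) - gamma(1)^2] / det = [(1.8048)(0.6824) - (-1.1961)^2] / 1.82664783 = -0.19905969 / 1.82664783 = -0.109
So phi_hat = [-0.7350, -0.1090].
Therefore phi_hat_1 = -0.7350.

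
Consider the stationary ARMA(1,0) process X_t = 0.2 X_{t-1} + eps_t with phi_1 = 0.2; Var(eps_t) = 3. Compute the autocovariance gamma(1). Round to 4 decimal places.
\gamma(1) = 0.6250

Multiply the model equation by X_{t-k} and take expectations. With theta_0 = psi_0 = 1 and psi_j the MA(infinity) weights, this gives
  gamma(k) - sum_i phi_i gamma(k-i) = c_k,
  c_k = sigma^2 * sum_{j=k..q} theta_j psi_{j-k}   (c_k = 0 for k > q),
using gamma(-m) = gamma(m).
Pure AR (q = 0): c_0 = sigma^2 = 3, c_k = 0 for k >= 1.
Equations for k = 0 and k = 1 (AR order 1):
  gamma(0) = phi_1 gamma(1) + c_0
  gamma(1) = phi_1 gamma(0) + c_1
Substituting the second into the first: gamma(0) (1 - phi_1^2) = c_0 + phi_1 c_1, so
  gamma(0) = c_0 / (1 - phi_1^2) = 3 / (1 - (0.2)^2) = 3 / 0.96 = 3.125.
  gamma(1) = phi_1 gamma(0) = (0.2)(3.125) = 0.625.
Therefore gamma(1) = 0.6250 (to 4 decimal places).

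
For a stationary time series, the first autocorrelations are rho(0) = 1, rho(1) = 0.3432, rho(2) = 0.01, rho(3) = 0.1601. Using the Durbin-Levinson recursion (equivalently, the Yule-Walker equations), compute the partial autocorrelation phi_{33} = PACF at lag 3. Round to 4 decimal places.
\phi_{33} = 0.2280

The PACF at lag k is phi_{kk}, the last component of the solution
to the Yule-Walker system G_k phi = r_k where
  (G_k)_{ij} = rho(|i - j|), (r_k)_i = rho(i), i,j = 1..k.
Equivalently, Durbin-Levinson gives phi_{kk} iteratively:
  phi_{11} = rho(1)
  phi_{kk} = [rho(k) - sum_{j=1..k-1} phi_{k-1,j} rho(k-j)]
            / [1 - sum_{j=1..k-1} phi_{k-1,j} rho(j)],
  phi_{k,j} = phi_{k-1,j} - phi_{kk} phi_{k-1,k-j},  j = 1..k-1.
Step k = 1:
  phi_11 = rho(1) = 0.3432.
Step k = 2:
  phi_22 = [rho(2) - phi_11 rho(1)] / [1 - phi_11 rho(1)] = [0.01 - (0.3432)(0.3432)] / [1 - (0.3432)(0.3432)]
         = -0.10778624 / 0.88221376 = -0.122177.
  Update: phi_21 = phi_11 - phi_22 phi_11 = 0.3432 - (-0.122177)(0.3432) = 0.385131.
Step k = 3:
  phi_33 = [rho(3) - phi_21 rho(2) - phi_22 rho(1)] / [1 - phi_21 rho(1) - phi_22 rho(2)]
    numerator   = 0.1601 - (0.385131)(0.01) - (-0.122177)(0.3432) = 0.19817984
    denominator = 1 - (0.385131)(0.3432) - (-0.122177)(0.01) = 0.86904476
  phi_33 = 0.19817984 / 0.86904476 = 0.228.
Therefore phi_{33} = 0.2280.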